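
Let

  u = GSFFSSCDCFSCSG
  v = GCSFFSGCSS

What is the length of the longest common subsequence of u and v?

Match G (u #1, v #1), S (u #2, v #3), F (u #3, v #4), F (u #4, v #5), S (u #5, v #6), C (u #9, v #8), S (u #11, v #9), S (u #13, v #10) — 8 characters in the same relative order in both, and the DP table's final entry dp[14][10] is also 8, so no common subsequence is longer.

8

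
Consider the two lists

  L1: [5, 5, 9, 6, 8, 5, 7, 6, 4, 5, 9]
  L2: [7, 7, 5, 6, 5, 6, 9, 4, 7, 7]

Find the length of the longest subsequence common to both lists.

5

Match 5 [2,3]; then 6 [4,4]; then 5 [6,5]; then 6 [8,6]; then 4 [9,8] — 5 values in the same relative order in both. Since dp[11][10] = 5, nothing longer is possible.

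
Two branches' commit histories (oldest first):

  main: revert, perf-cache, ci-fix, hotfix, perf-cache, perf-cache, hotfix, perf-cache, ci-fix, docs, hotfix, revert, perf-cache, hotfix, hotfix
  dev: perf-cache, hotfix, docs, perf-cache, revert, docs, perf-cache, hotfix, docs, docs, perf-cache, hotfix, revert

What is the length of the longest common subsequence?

8

Pick perf-cache at main[2]=dev[1], hotfix at main[4]=dev[2], perf-cache at main[5]=dev[4], perf-cache at main[6]=dev[7], hotfix at main[7]=dev[8], perf-cache at main[8]=dev[11], hotfix at main[11]=dev[12], revert at main[12]=dev[13]; all 8 commits appear in both, in order, and the DP table's final entry dp[15][13] is also 8, so no common subsequence is longer.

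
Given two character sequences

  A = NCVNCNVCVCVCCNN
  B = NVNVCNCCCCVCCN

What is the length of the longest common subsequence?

11

Match N (A #1, B #1); then V (A #3, B #2); then N (A #4, B #3); then C (A #5, B #5); then N (A #6, B #6); then C (A #8, B #9); then C (A #10, B #10); then V (A #11, B #11); then C (A #12, B #12); then C (A #13, B #13); then N (A #15, B #14) — 11 characters in the same relative order in both. dp[15][14] = 11 confirms this is the maximum.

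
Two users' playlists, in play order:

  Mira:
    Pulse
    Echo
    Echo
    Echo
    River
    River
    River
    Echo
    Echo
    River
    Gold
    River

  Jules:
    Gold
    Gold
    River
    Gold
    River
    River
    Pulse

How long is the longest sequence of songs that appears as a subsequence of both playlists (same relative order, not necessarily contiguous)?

3

Taking River at Mira[5]=Jules[3] → River at Mira[6]=Jules[5] → River at Mira[7]=Jules[6] gives a common subsequence of length 3. The LCS DP gives dp[12][7] = 3, so this is optimal.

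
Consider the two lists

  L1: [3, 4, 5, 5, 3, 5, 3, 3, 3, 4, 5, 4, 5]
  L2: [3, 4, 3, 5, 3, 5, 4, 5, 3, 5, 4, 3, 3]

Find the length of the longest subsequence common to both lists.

Pick 3 (L1 #1, L2 #1) → 4 (L1 #2, L2 #2) → 5 (L1 #3, L2 #6) → 5 (L1 #4, L2 #8) → 3 (L1 #5, L2 #9) → 5 (L1 #6, L2 #10) → 3 (L1 #8, L2 #12) → 3 (L1 #9, L2 #13); all 8 values appear in both, in order. The LCS DP gives dp[13][13] = 8, so this is optimal.

8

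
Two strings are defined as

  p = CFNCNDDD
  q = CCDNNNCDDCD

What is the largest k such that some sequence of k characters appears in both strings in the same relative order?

Let dp[i][j] be the LCS length of the first i characters of p and the first j characters of q. dp[i][j] = dp[i-1][j-1]+1 when the i-th and j-th characters match, else max(dp[i-1][j], dp[i][j-1]).
    ·  C  C  D  N  N  N  C  D  D  C  D
 ·  0  0  0  0  0  0  0  0  0  0  0  0
 C  0  1  1  1  1  1  1  1  1  1  1  1
 F  0  1  1  1  1  1  1  1  1  1  1  1
 N  0  1  1  1  2  2  2  2  2  2  2  2
 C  0  1  2  2  2  2  2  3  3  3  3  3
 N  0  1  2  2  3  3  3  3  3  3  3  3
 D  0  1  2  3  3  3  3  3  4  4  4  4
 D  0  1  2  3  3  3  3  3  4  5  5  5
 D  0  1  2  3  3  3  3  3  4  5  5  6
dp[8][11] = 6. One LCS (by backtracking along matches): CNCDDD.

6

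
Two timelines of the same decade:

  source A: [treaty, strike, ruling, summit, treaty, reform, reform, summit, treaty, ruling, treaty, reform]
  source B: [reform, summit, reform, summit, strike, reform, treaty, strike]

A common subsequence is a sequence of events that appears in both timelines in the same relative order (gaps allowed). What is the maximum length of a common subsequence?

Match summit [4,2], reform [6,3], reform [7,6], treaty [9,7] — 4 events in the same relative order in both, and the DP table's final entry dp[12][8] is also 4, so no common subsequence is longer.

4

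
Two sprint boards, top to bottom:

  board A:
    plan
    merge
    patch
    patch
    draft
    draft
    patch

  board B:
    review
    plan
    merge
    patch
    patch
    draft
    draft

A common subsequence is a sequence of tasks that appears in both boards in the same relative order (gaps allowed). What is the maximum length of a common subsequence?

6

Taking plan [1,2]; then merge [2,3]; then patch [3,4]; then patch [4,5]; then draft [5,6]; then draft [6,7] gives a common subsequence of length 6. dp[7][7] = 6 confirms this is the maximum.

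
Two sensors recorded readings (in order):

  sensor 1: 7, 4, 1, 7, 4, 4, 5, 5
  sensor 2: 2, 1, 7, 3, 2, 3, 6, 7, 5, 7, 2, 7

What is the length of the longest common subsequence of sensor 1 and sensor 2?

One common subsequence of length 3: 7 at sensor 1[1]=sensor 2[3] → 7 at sensor 1[4]=sensor 2[8] → 5 at sensor 1[7]=sensor 2[9]. dp[8][12] = 3 confirms this is the maximum.

3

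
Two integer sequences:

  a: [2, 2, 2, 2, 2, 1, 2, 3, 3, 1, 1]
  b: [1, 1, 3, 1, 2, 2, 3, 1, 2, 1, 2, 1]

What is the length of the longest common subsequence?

Let dp[i][j] be the LCS length of the first i values of a and the first j values of b. dp[i][j] = dp[i-1][j-1]+1 when the i-th and j-th values match, else max(dp[i-1][j], dp[i][j-1]).
    ·  1  1  3  1  2  2  3  1  2  1  2  1
 ·  0  0  0  0  0  0  0  0  0  0  0  0  0
 2  0  0  0  0  0  1  1  1  1  1  1  1  1
 2  0  0  0  0  0  1  2  2  2  2  2  2  2
 2  0  0  0  0  0  1  2  2  2  3  3  3  3
 2  0  0  0  0  0  1  2  2  2  3  3  4  4
 2  0  0  0  0  0  1  2  2  2  3  3  4  4
 1  0  1  1  1  1  1  2  2  3  3  4  4  5
 2  0  1  1  1  1  2  2  2  3  4  4  5  5
 3  0  1  1  2  2  2  2  3  3  4  4  5  5
 3  0  1  1  2  2  2  2  3  3  4  4  5  5
 1  0  1  2  2  3  3  3  3  4  4  5  5  6
 1  0  1  2  2  3  3  3  3  4  4  5  5  6
dp[11][12] = 6. One LCS (by backtracking along matches): 2, 2, 2, 1, 2, 1.

6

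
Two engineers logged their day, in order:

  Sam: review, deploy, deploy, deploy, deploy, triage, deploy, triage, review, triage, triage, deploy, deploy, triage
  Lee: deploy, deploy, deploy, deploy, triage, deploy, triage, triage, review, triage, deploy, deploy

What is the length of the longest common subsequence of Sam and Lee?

11

Match deploy at Sam[2]=Lee[1], deploy at Sam[3]=Lee[2], deploy at Sam[4]=Lee[3], deploy at Sam[5]=Lee[4], triage at Sam[6]=Lee[5], deploy at Sam[7]=Lee[6], triage at Sam[8]=Lee[8], review at Sam[9]=Lee[9], triage at Sam[11]=Lee[10], deploy at Sam[12]=Lee[11], deploy at Sam[13]=Lee[12] — 11 tasks in the same relative order in both. The LCS DP gives dp[14][12] = 11, so this is optimal.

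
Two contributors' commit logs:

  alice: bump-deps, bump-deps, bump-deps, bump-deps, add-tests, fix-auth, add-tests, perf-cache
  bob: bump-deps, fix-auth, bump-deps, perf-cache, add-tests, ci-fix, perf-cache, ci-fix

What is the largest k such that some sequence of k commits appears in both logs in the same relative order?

4

Taking bump-deps (alice #1, bob #1) → bump-deps (alice #2, bob #3) → add-tests (alice #5, bob #5) → perf-cache (alice #8, bob #7) gives a common subsequence of length 4. Since dp[8][8] = 4, nothing longer is possible.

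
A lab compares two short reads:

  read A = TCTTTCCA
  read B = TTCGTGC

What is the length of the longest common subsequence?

One common subsequence of length 4: T at read A[1]=read B[2]; then C at read A[2]=read B[3]; then T at read A[3]=read B[5]; then C at read A[7]=read B[7]. Since dp[8][7] = 4, nothing longer is possible.

4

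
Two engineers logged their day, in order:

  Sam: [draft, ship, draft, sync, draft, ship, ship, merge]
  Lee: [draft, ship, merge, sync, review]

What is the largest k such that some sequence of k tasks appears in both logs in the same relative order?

3

Pick draft [1,1], ship [2,2], sync [4,4]; all 3 tasks appear in both, in order. The LCS DP gives dp[8][5] = 3, so this is optimal.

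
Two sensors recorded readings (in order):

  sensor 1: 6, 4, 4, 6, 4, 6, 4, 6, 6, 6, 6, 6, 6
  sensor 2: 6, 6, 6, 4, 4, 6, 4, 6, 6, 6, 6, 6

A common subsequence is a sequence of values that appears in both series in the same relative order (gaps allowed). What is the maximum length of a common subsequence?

One common subsequence of length 10: 6 (sensor 1 #1, sensor 2 #3), 4 (sensor 1 #3, sensor 2 #4), 4 (sensor 1 #5, sensor 2 #5), 6 (sensor 1 #6, sensor 2 #6), 4 (sensor 1 #7, sensor 2 #7), 6 (sensor 1 #9, sensor 2 #8), 6 (sensor 1 #10, sensor 2 #9), 6 (sensor 1 #11, sensor 2 #10), 6 (sensor 1 #12, sensor 2 #11), 6 (sensor 1 #13, sensor 2 #12). dp[13][12] = 10 confirms this is the maximum.

10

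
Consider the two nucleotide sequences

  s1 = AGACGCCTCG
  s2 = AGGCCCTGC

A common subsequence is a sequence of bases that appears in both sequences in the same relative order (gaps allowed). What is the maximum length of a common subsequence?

7

Pick A at s1[1]=s2[1]; then G at s1[2]=s2[3]; then C at s1[4]=s2[4]; then C at s1[6]=s2[5]; then C at s1[7]=s2[6]; then T at s1[8]=s2[7]; then C at s1[9]=s2[9]; all 7 bases appear in both, in order. Since dp[10][9] = 7, nothing longer is possible.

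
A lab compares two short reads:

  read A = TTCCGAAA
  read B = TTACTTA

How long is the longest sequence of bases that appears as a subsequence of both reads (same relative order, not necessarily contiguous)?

4

Let dp[i][j] be the LCS length of the first i bases of read A and the first j bases of read B. dp[i][j] = dp[i-1][j-1]+1 when the i-th and j-th bases match, else max(dp[i-1][j], dp[i][j-1]).
    ·  T  T  A  C  T  T  A
 ·  0  0  0  0  0  0  0  0
 T  0  1  1  1  1  1  1  1
 T  0  1  2  2  2  2  2  2
 C  0  1  2  2  3  3  3  3
 C  0  1  2  2  3  3  3  3
 G  0  1  2  2  3  3  3  3
 A  0  1  2  3  3  3  3  4
 A  0  1  2  3  3  3  3  4
 A  0  1  2  3  3  3  3  4
dp[8][7] = 4. One LCS (by backtracking along matches): TTCA.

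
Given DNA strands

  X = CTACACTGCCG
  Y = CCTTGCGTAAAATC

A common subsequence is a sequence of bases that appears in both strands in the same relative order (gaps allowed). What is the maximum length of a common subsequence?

Match C [1,6] → T [2,8] → A [3,11] → A [5,12] → T [7,13] → C [10,14] — 6 bases in the same relative order in both, and the DP table's final entry dp[11][14] is also 6, so no common subsequence is longer.

6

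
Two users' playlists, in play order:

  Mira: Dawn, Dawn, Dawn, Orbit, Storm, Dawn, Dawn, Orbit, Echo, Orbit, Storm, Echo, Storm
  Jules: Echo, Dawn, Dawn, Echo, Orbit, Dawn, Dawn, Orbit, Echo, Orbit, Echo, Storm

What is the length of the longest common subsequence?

10

Match Dawn [1,2] → Dawn [2,3] → Orbit [4,5] → Dawn [6,6] → Dawn [7,7] → Orbit [8,8] → Echo [9,9] → Orbit [10,10] → Echo [12,11] → Storm [13,12] — 10 songs in the same relative order in both. Since dp[13][12] = 10, nothing longer is possible.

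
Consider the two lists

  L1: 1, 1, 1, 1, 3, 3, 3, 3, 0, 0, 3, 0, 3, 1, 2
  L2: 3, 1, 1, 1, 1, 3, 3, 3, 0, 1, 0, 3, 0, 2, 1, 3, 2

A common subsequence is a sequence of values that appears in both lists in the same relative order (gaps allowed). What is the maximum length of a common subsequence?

Taking 1 (L1 #1, L2 #2), then 1 (L1 #2, L2 #3), then 1 (L1 #3, L2 #4), then 1 (L1 #4, L2 #5), then 3 (L1 #6, L2 #6), then 3 (L1 #7, L2 #7), then 3 (L1 #8, L2 #8), then 0 (L1 #9, L2 #9), then 0 (L1 #10, L2 #11), then 3 (L1 #11, L2 #12), then 0 (L1 #12, L2 #13), then 3 (L1 #13, L2 #16), then 2 (L1 #15, L2 #17) gives a common subsequence of length 13. The LCS DP gives dp[15][17] = 13, so this is optimal.

13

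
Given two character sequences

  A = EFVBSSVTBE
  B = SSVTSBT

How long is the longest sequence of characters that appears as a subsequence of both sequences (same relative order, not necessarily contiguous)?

5

Pick S [5,1] → S [6,2] → V [7,3] → T [8,4] → B [9,6]; all 5 characters appear in both, in order. The LCS DP gives dp[10][7] = 5, so this is optimal.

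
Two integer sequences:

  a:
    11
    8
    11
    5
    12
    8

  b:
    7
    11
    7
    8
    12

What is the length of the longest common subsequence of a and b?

Pick 11 at a[1]=b[2], then 8 at a[2]=b[4], then 12 at a[5]=b[5]; all 3 values appear in both, in order, and the DP table's final entry dp[6][5] is also 3, so no common subsequence is longer.

3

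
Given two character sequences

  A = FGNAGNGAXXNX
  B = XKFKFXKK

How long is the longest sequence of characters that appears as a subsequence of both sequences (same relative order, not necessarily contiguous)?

2

One common subsequence of length 2: F [1,5], X [9,6], and the DP table's final entry dp[12][8] is also 2, so no common subsequence is longer.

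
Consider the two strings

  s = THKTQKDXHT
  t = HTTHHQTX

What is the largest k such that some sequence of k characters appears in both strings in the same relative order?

4

Let dp[i][j] be the LCS length of the first i characters of s and the first j characters of t. dp[i][j] = dp[i-1][j-1]+1 when the i-th and j-th characters match, else max(dp[i-1][j], dp[i][j-1]).
    ·  H  T  T  H  H  Q  T  X
 ·  0  0  0  0  0  0  0  0  0
 T  0  0  1  1  1  1  1  1  1
 H  0  1  1  1  2  2  2  2  2
 K  0  1  1  1  2  2  2  2  2
 T  0  1  2  2  2  2  2  3  3
 Q  0  1  2  2  2  2  3  3  3
 K  0  1  2  2  2  2  3  3  3
 D  0  1  2  2  2  2  3  3  3
 X  0  1  2  2  2  2  3  3  4
 H  0  1  2  2  3  3  3  3  4
 T  0  1  2  3  3  3  3  4  4
dp[10][8] = 4. One LCS (by backtracking along matches): THTX.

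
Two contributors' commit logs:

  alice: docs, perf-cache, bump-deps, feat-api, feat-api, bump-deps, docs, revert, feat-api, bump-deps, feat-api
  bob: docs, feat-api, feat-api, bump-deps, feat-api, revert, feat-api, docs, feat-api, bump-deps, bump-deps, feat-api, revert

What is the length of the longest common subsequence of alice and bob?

8

Match docs [1,1] → bump-deps [3,4] → feat-api [4,5] → feat-api [5,7] → docs [7,8] → feat-api [9,9] → bump-deps [10,11] → feat-api [11,12] — 8 commits in the same relative order in both. The LCS DP gives dp[11][13] = 8, so this is optimal.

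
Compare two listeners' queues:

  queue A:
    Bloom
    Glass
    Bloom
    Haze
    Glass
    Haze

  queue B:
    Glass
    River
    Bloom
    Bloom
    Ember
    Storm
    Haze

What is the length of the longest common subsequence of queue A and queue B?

One common subsequence of length 3: Bloom (queue A #1, queue B #3), Bloom (queue A #3, queue B #4), Haze (queue A #6, queue B #7). dp[6][7] = 3 confirms this is the maximum.

3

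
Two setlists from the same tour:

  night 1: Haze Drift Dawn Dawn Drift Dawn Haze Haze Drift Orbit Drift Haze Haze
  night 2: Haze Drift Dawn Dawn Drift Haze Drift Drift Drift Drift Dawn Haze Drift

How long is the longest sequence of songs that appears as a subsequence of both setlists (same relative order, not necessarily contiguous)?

Pick Haze (night 1 #1, night 2 #1) → Drift (night 1 #2, night 2 #2) → Dawn (night 1 #3, night 2 #3) → Dawn (night 1 #4, night 2 #4) → Drift (night 1 #5, night 2 #5) → Haze (night 1 #7, night 2 #6) → Drift (night 1 #9, night 2 #9) → Drift (night 1 #11, night 2 #10) → Haze (night 1 #12, night 2 #12); all 9 songs appear in both, in order. Since dp[13][13] = 9, nothing longer is possible.

9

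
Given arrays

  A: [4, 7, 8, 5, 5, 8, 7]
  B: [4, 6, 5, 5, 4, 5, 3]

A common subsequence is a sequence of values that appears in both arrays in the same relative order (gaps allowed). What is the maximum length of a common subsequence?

Match 4 (A #1, B #1) → 5 (A #4, B #4) → 5 (A #5, B #6) — 3 values in the same relative order in both. The LCS DP gives dp[7][7] = 3, so this is optimal.

3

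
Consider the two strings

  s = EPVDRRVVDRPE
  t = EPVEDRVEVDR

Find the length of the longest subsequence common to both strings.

9

Let dp[i][j] be the LCS length of the first i characters of s and the first j characters of t. dp[i][j] = dp[i-1][j-1]+1 when the i-th and j-th characters match, else max(dp[i-1][j], dp[i][j-1]).
    ·  E  P  V  E  D  R  V  E  V  D  R
 ·  0  0  0  0  0  0  0  0  0  0  0  0
 E  0  1  1  1  1  1  1  1  1  1  1  1
 P  0  1  2  2  2  2  2  2  2  2  2  2
 V  0  1  2  3  3  3  3  3  3  3  3  3
 D  0  1  2  3  3  4  4  4  4  4  4  4
 R  0  1  2  3  3  4  5  5  5  5  5  5
 R  0  1  2  3  3  4  5  5  5  5  5  6
 V  0  1  2  3  3  4  5  6  6  6  6  6
 V  0  1  2  3  3  4  5  6  6  7  7  7
 D  0  1  2  3  3  4  5  6  6  7  8  8
 R  0  1  2  3  3  4  5  6  6  7  8  9
 P  0  1  2  3  3  4  5  6  6  7  8  9
 E  0  1  2  3  4  4  5  6  7  7  8  9
dp[12][11] = 9. One LCS (by backtracking along matches): EPVDRVVDR.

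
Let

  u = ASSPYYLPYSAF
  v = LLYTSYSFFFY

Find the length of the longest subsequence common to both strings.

Match S [3,5]; then Y [9,6]; then S [10,7]; then F [12,10] — 4 characters in the same relative order in both. Since dp[12][11] = 4, nothing longer is possible.

4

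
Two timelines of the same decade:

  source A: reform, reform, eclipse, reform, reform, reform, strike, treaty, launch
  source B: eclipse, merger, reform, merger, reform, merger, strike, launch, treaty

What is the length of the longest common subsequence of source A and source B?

Taking eclipse at source A[3]=source B[1] → reform at source A[4]=source B[3] → reform at source A[5]=source B[5] → strike at source A[7]=source B[7] → treaty at source A[8]=source B[9] gives a common subsequence of length 5, and the DP table's final entry dp[9][9] is also 5, so no common subsequence is longer.

5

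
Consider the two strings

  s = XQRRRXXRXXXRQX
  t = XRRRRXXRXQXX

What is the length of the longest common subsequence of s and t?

10

Taking X (s #1, t #1), R (s #3, t #3), R (s #4, t #4), R (s #5, t #5), X (s #6, t #6), X (s #7, t #7), R (s #8, t #8), X (s #9, t #9), X (s #11, t #11), X (s #14, t #12) gives a common subsequence of length 10. dp[14][12] = 10 confirms this is the maximum.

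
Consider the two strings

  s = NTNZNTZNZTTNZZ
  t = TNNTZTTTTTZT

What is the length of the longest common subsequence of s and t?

Pick T at s[2]=t[1], N at s[3]=t[2], N at s[5]=t[3], T at s[6]=t[4], Z at s[7]=t[5], T at s[10]=t[9], T at s[11]=t[10], Z at s[13]=t[11]; all 8 characters appear in both, in order. dp[14][12] = 8 confirms this is the maximum.

8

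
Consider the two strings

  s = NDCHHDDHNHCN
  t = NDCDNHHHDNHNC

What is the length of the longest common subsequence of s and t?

9

One common subsequence of length 9: N at s[1]=t[1], then D at s[2]=t[2], then C at s[3]=t[3], then H at s[4]=t[7], then H at s[5]=t[8], then D at s[6]=t[9], then H at s[8]=t[11], then N at s[9]=t[12], then C at s[11]=t[13]. Since dp[12][13] = 9, nothing longer is possible.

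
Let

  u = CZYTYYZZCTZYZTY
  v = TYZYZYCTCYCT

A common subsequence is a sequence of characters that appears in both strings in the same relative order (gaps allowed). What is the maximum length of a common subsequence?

8

One common subsequence of length 8: T at u[4]=v[1] → Y at u[5]=v[2] → Y at u[6]=v[4] → Z at u[7]=v[5] → C at u[9]=v[7] → T at u[10]=v[8] → Y at u[12]=v[10] → T at u[14]=v[12], and the DP table's final entry dp[15][12] is also 8, so no common subsequence is longer.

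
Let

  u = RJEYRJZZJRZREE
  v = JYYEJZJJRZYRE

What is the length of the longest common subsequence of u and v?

Taking J [2,1]; then E [3,4]; then J [6,5]; then Z [7,6]; then J [9,8]; then R [10,9]; then Z [11,10]; then R [12,12]; then E [14,13] gives a common subsequence of length 9. The LCS DP gives dp[14][13] = 9, so this is optimal.

9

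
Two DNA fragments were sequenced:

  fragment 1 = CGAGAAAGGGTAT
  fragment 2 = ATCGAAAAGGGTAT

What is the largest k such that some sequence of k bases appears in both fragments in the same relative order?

Match C at fragment 1[1]=fragment 2[3]; then G at fragment 1[2]=fragment 2[4]; then A at fragment 1[3]=fragment 2[5]; then A at fragment 1[5]=fragment 2[6]; then A at fragment 1[6]=fragment 2[7]; then A at fragment 1[7]=fragment 2[8]; then G at fragment 1[8]=fragment 2[9]; then G at fragment 1[9]=fragment 2[10]; then G at fragment 1[10]=fragment 2[11]; then T at fragment 1[11]=fragment 2[12]; then A at fragment 1[12]=fragment 2[13]; then T at fragment 1[13]=fragment 2[14] — 12 bases in the same relative order in both. Since dp[13][14] = 12, nothing longer is possible.

12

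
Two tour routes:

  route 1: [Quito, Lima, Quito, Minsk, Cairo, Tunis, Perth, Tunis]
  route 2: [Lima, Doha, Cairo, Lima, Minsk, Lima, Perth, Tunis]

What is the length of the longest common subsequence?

4

Match Lima (route 1 #2, route 2 #4); then Minsk (route 1 #4, route 2 #5); then Perth (route 1 #7, route 2 #7); then Tunis (route 1 #8, route 2 #8) — 4 stops in the same relative order in both. The LCS DP gives dp[8][8] = 4, so this is optimal.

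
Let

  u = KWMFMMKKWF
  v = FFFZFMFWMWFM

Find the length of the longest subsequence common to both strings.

5

Taking M at u[3]=v[6], F at u[4]=v[7], M at u[6]=v[9], W at u[9]=v[10], F at u[10]=v[11] gives a common subsequence of length 5. dp[10][12] = 5 confirms this is the maximum.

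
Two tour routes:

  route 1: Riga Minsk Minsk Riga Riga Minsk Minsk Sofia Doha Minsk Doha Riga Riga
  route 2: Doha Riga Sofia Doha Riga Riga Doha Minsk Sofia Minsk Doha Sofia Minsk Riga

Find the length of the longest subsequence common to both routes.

8

Match Riga [1,2]; then Riga [4,5]; then Riga [5,6]; then Minsk [6,8]; then Minsk [7,10]; then Sofia [8,12]; then Minsk [10,13]; then Riga [13,14] — 8 stops in the same relative order in both. dp[13][14] = 8 confirms this is the maximum.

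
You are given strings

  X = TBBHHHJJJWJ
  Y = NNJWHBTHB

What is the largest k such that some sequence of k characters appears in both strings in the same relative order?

Pick T (X #1, Y #7); then B (X #3, Y #9); all 2 characters appear in both, in order. Since dp[11][9] = 2, nothing longer is possible.

2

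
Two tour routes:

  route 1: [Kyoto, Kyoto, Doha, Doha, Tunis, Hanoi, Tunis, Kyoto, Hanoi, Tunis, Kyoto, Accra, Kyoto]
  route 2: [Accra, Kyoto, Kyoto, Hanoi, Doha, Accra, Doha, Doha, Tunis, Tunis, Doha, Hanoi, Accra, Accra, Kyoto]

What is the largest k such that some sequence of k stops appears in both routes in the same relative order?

Pick Kyoto at route 1[1]=route 2[2], Kyoto at route 1[2]=route 2[3], Doha at route 1[3]=route 2[7], Doha at route 1[4]=route 2[8], Tunis at route 1[5]=route 2[9], Tunis at route 1[7]=route 2[10], Hanoi at route 1[9]=route 2[12], Accra at route 1[12]=route 2[14], Kyoto at route 1[13]=route 2[15]; all 9 stops appear in both, in order, and the DP table's final entry dp[13][15] is also 9, so no common subsequence is longer.

9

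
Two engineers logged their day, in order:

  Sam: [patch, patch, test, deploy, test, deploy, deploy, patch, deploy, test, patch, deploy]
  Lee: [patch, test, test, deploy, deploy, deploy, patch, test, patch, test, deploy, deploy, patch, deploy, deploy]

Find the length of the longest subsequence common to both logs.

9

Pick patch (Sam #1, Lee #1), then patch (Sam #2, Lee #7), then test (Sam #3, Lee #8), then test (Sam #5, Lee #10), then deploy (Sam #6, Lee #11), then deploy (Sam #7, Lee #12), then patch (Sam #8, Lee #13), then deploy (Sam #9, Lee #14), then deploy (Sam #12, Lee #15); all 9 tasks appear in both, in order. The LCS DP gives dp[12][15] = 9, so this is optimal.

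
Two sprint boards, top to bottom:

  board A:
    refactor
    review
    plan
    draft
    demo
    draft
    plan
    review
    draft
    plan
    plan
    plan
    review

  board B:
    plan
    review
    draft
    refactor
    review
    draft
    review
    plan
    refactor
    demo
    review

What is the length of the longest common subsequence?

6

Pick refactor [1,4], then review [2,5], then draft [6,6], then review [8,7], then plan [10,8], then review [13,11]; all 6 tasks appear in both, in order, and the DP table's final entry dp[13][11] is also 6, so no common subsequence is longer.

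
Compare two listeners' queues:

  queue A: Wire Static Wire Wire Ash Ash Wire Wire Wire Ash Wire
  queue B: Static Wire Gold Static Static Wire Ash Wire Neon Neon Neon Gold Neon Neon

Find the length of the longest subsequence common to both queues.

5

Match Wire (queue A #1, queue B #2) → Static (queue A #2, queue B #5) → Wire (queue A #4, queue B #6) → Ash (queue A #6, queue B #7) → Wire (queue A #7, queue B #8) — 5 songs in the same relative order in both. Since dp[11][14] = 5, nothing longer is possible.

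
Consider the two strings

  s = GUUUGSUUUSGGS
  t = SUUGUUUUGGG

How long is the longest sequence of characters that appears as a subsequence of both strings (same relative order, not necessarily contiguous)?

Match U (s #2, t #2) → U (s #3, t #3) → U (s #4, t #5) → U (s #7, t #6) → U (s #8, t #7) → U (s #9, t #8) → G (s #11, t #10) → G (s #12, t #11) — 8 characters in the same relative order in both. Since dp[13][11] = 8, nothing longer is possible.

8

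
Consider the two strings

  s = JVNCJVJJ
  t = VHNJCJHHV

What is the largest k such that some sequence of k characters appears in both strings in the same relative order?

Taking V [2,1], then N [3,3], then C [4,5], then J [5,6], then V [6,9] gives a common subsequence of length 5. dp[8][9] = 5 confirms this is the maximum.

5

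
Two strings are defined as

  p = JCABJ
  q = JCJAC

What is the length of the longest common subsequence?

Taking J at p[1]=q[1]; then C at p[2]=q[2]; then A at p[3]=q[4] gives a common subsequence of length 3, and the DP table's final entry dp[5][5] is also 3, so no common subsequence is longer.

3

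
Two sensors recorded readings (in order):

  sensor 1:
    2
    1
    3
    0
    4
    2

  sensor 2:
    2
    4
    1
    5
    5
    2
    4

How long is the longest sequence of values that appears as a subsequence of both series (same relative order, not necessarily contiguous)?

Taking 2 [1,1], then 1 [2,3], then 4 [5,7] gives a common subsequence of length 3, and the DP table's final entry dp[6][7] is also 3, so no common subsequence is longer.

3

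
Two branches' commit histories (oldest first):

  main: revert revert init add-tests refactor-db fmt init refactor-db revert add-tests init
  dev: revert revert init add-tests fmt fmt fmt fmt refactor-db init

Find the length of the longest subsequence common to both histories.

7

Match revert at main[1]=dev[1], revert at main[2]=dev[2], init at main[3]=dev[3], add-tests at main[4]=dev[4], fmt at main[6]=dev[8], refactor-db at main[8]=dev[9], init at main[11]=dev[10] — 7 commits in the same relative order in both, and the DP table's final entry dp[11][10] is also 7, so no common subsequence is longer.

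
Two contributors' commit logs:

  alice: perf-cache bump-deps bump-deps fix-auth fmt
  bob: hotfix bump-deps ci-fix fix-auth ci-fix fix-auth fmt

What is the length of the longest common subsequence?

3

One common subsequence of length 3: bump-deps at alice[2]=bob[2], fix-auth at alice[4]=bob[6], fmt at alice[5]=bob[7]. dp[5][7] = 3 confirms this is the maximum.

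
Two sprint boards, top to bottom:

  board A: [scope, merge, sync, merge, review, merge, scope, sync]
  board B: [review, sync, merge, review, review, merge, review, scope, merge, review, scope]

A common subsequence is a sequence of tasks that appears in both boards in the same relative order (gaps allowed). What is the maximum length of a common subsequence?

Taking merge (board A #2, board B #3), then merge (board A #4, board B #6), then review (board A #5, board B #7), then merge (board A #6, board B #9), then scope (board A #7, board B #11) gives a common subsequence of length 5. Since dp[8][11] = 5, nothing longer is possible.

5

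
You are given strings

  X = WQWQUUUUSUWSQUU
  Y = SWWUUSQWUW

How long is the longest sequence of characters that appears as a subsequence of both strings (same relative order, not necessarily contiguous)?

7

Match W [1,2], W [3,3], U [7,4], U [8,5], S [9,6], U [10,9], W [11,10] — 7 characters in the same relative order in both. The LCS DP gives dp[15][10] = 7, so this is optimal.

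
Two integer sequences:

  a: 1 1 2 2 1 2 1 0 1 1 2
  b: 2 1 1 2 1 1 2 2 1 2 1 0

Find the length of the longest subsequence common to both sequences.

8

One common subsequence of length 8: 1 [1,5], then 1 [2,6], then 2 [3,7], then 2 [4,8], then 1 [5,9], then 2 [6,10], then 1 [7,11], then 0 [8,12], and the DP table's final entry dp[11][12] is also 8, so no common subsequence is longer.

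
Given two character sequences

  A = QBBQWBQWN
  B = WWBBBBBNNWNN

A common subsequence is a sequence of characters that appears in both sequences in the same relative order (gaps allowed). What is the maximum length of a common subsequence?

Let dp[i][j] be the LCS length of the first i characters of A and the first j characters of B. dp[i][j] = dp[i-1][j-1]+1 when the i-th and j-th characters match, else max(dp[i-1][j], dp[i][j-1]).
    ·  W  W  B  B  B  B  B  N  N  W  N  N
 ·  0  0  0  0  0  0  0  0  0  0  0  0  0
 Q  0  0  0  0  0  0  0  0  0  0  0  0  0
 B  0  0  0  1  1  1  1  1  1  1  1  1  1
 B  0  0  0  1  2  2  2  2  2  2  2  2  2
 Q  0  0  0  1  2  2  2  2  2  2  2  2  2
 W  0  1  1  1  2  2  2  2  2  2  3  3  3
 B  0  1  1  2  2  3  3  3  3  3  3  3  3
 Q  0  1  1  2  2  3  3  3  3  3  3  3  3
 W  0  1  2  2  2  3  3  3  3  3  4  4  4
 N  0  1  2  2  2  3  3  3  4  4  4  5  5
dp[9][12] = 5. One LCS (by backtracking along matches): BBBWN.

5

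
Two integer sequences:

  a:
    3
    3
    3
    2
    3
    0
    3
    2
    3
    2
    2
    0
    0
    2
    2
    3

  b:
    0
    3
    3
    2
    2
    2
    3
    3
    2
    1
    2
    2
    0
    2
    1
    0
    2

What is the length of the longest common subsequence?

Match 3 [1,2] → 3 [2,3] → 2 [4,6] → 3 [5,7] → 3 [7,8] → 2 [8,9] → 2 [10,11] → 2 [11,12] → 0 [12,13] → 0 [13,16] → 2 [15,17] — 11 values in the same relative order in both. The LCS DP gives dp[16][17] = 11, so this is optimal.

11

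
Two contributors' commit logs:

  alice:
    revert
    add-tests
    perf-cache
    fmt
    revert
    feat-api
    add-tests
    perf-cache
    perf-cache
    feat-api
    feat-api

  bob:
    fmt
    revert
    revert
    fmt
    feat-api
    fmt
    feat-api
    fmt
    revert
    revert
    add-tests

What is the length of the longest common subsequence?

4

One common subsequence of length 4: revert (alice #1, bob #3), then fmt (alice #4, bob #8), then revert (alice #5, bob #10), then add-tests (alice #7, bob #11). The LCS DP gives dp[11][11] = 4, so this is optimal.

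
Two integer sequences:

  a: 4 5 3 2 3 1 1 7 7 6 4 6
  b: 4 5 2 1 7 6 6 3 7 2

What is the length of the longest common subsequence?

7

Let dp[i][j] be the LCS length of the first i values of a and the first j values of b. dp[i][j] = dp[i-1][j-1]+1 when the i-th and j-th values match, else max(dp[i-1][j], dp[i][j-1]).
    ·  4  5  2  1  7  6  6  3  7  2
 ·  0  0  0  0  0  0  0  0  0  0  0
 4  0  1  1  1  1  1  1  1  1  1  1
 5  0  1  2  2  2  2  2  2  2  2  2
 3  0  1  2  2  2  2  2  2  3  3  3
 2  0  1  2  3  3  3  3  3  3  3  4
 3  0  1  2  3  3  3  3  3  4  4  4
 1  0  1  2  3  4  4  4  4  4  4  4
 1  0  1  2  3  4  4  4  4  4  4  4
 7  0  1  2  3  4  5  5  5  5  5  5
 7  0  1  2  3  4  5  5  5  5  6  6
 6  0  1  2  3  4  5  6  6  6  6  6
 4  0  1  2  3  4  5  6  6  6  6  6
 6  0  1  2  3  4  5  6  7  7  7  7
dp[12][10] = 7. One LCS (by backtracking along matches): 4, 5, 2, 1, 7, 6, 6.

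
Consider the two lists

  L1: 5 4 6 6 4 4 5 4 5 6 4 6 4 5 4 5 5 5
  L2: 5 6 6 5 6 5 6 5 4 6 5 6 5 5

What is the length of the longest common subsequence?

Pick 5 (L1 #1, L2 #1), then 6 (L1 #3, L2 #2), then 6 (L1 #4, L2 #3), then 5 (L1 #7, L2 #4), then 5 (L1 #9, L2 #6), then 6 (L1 #10, L2 #7), then 4 (L1 #11, L2 #9), then 6 (L1 #12, L2 #10), then 5 (L1 #14, L2 #11), then 5 (L1 #17, L2 #13), then 5 (L1 #18, L2 #14); all 11 values appear in both, in order. dp[18][14] = 11 confirms this is the maximum.

11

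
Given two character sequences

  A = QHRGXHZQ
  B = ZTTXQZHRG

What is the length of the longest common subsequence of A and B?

Let dp[i][j] be the LCS length of the first i characters of A and the first j characters of B. dp[i][j] = dp[i-1][j-1]+1 when the i-th and j-th characters match, else max(dp[i-1][j], dp[i][j-1]).
    ·  Z  T  T  X  Q  Z  H  R  G
 ·  0  0  0  0  0  0  0  0  0  0
 Q  0  0  0  0  0  1  1  1  1  1
 H  0  0  0  0  0  1  1  2  2  2
 R  0  0  0  0  0  1  1  2  3  3
 G  0  0  0  0  0  1  1  2  3  4
 X  0  0  0  0  1  1  1  2  3  4
 H  0  0  0  0  1  1  1  2  3  4
 Z  0  1  1  1  1  1  2  2  3  4
 Q  0  1  1  1  1  2  2  2  3  4
dp[8][9] = 4. One LCS (by backtracking along matches): QHRG.

4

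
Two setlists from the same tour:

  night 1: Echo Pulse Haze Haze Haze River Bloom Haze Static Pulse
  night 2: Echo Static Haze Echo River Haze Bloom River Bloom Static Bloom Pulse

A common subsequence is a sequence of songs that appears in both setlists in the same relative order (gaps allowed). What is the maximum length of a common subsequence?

Pick Echo [1,1], then Haze [3,3], then Haze [4,6], then River [6,8], then Bloom [7,9], then Static [9,10], then Pulse [10,12]; all 7 songs appear in both, in order. Since dp[10][12] = 7, nothing longer is possible.

7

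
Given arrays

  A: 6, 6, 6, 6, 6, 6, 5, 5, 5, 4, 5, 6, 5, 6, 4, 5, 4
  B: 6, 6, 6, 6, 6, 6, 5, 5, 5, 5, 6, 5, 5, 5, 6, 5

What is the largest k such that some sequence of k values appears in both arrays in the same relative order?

Match 6 at A[1]=B[1], 6 at A[2]=B[2], 6 at A[3]=B[3], 6 at A[4]=B[4], 6 at A[5]=B[5], 6 at A[6]=B[6], 5 at A[7]=B[7], 5 at A[8]=B[8], 5 at A[9]=B[9], 5 at A[11]=B[10], 6 at A[12]=B[11], 5 at A[13]=B[14], 6 at A[14]=B[15], 5 at A[16]=B[16] — 14 values in the same relative order in both, and the DP table's final entry dp[17][16] is also 14, so no common subsequence is longer.

14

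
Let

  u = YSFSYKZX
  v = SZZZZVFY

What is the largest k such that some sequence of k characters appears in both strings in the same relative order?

Let dp[i][j] be the LCS length of the first i characters of u and the first j characters of v. dp[i][j] = dp[i-1][j-1]+1 when the i-th and j-th characters match, else max(dp[i-1][j], dp[i][j-1]).
    ·  S  Z  Z  Z  Z  V  F  Y
 ·  0  0  0  0  0  0  0  0  0
 Y  0  0  0  0  0  0  0  0  1
 S  0  1  1  1  1  1  1  1  1
 F  0  1  1  1  1  1  1  2  2
 S  0  1  1  1  1  1  1  2  2
 Y  0  1  1  1  1  1  1  2  3
 K  0  1  1  1  1  1  1  2  3
 Z  0  1  2  2  2  2  2  2  3
 X  0  1  2  2  2  2  2  2  3
dp[8][8] = 3. One LCS (by backtracking along matches): SFY.

3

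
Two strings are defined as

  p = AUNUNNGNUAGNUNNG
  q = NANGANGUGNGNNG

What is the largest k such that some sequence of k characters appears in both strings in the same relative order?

10

One common subsequence of length 10: A at p[1]=q[2] → N at p[3]=q[3] → N at p[6]=q[6] → G at p[7]=q[7] → U at p[9]=q[8] → G at p[11]=q[9] → N at p[12]=q[10] → N at p[14]=q[12] → N at p[15]=q[13] → G at p[16]=q[14]. dp[16][14] = 10 confirms this is the maximum.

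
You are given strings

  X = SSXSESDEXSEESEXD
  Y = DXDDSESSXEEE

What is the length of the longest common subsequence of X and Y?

8

One common subsequence of length 8: X (X #3, Y #2), S (X #4, Y #5), E (X #5, Y #6), S (X #6, Y #8), X (X #9, Y #9), E (X #11, Y #10), E (X #12, Y #11), E (X #14, Y #12). The LCS DP gives dp[16][12] = 8, so this is optimal.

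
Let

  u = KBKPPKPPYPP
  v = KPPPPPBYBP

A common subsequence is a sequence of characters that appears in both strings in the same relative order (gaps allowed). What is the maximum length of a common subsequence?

7

Let dp[i][j] be the LCS length of the first i characters of u and the first j characters of v. dp[i][j] = dp[i-1][j-1]+1 when the i-th and j-th characters match, else max(dp[i-1][j], dp[i][j-1]).
    ·  K  P  P  P  P  P  B  Y  B  P
 ·  0  0  0  0  0  0  0  0  0  0  0
 K  0  1  1  1  1  1  1  1  1  1  1
 B  0  1  1  1  1  1  1  2  2  2  2
 K  0  1  1  1  1  1  1  2  2  2  2
 P  0  1  2  2  2  2  2  2  2  2  3
 P  0  1  2  3  3  3  3  3  3  3  3
 K  0  1  2  3  3  3  3  3  3  3  3
 P  0  1  2  3  4  4  4  4  4  4  4
 P  0  1  2  3  4  5  5  5  5  5  5
 Y  0  1  2  3  4  5  5  5  6  6  6
 P  0  1  2  3  4  5  6  6  6  6  7
 P  0  1  2  3  4  5  6  6  6  6  7
dp[11][10] = 7. One LCS (by backtracking along matches): KPPPPYP.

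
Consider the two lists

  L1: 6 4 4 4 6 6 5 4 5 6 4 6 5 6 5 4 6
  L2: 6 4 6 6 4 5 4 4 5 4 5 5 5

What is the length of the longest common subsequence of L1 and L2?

10

Pick 6 (L1 #1, L2 #1) → 4 (L1 #4, L2 #2) → 6 (L1 #5, L2 #3) → 6 (L1 #6, L2 #4) → 5 (L1 #7, L2 #6) → 4 (L1 #8, L2 #8) → 5 (L1 #9, L2 #9) → 4 (L1 #11, L2 #10) → 5 (L1 #13, L2 #12) → 5 (L1 #15, L2 #13); all 10 values appear in both, in order, and the DP table's final entry dp[17][13] is also 10, so no common subsequence is longer.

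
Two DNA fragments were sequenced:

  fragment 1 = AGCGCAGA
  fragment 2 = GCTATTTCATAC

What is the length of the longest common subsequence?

Let dp[i][j] be the LCS length of the first i bases of fragment 1 and the first j bases of fragment 2. dp[i][j] = dp[i-1][j-1]+1 when the i-th and j-th bases match, else max(dp[i-1][j], dp[i][j-1]).
    ·  G  C  T  A  T  T  T  C  A  T  A  C
 ·  0  0  0  0  0  0  0  0  0  0  0  0  0
 A  0  0  0  0  1  1  1  1  1  1  1  1  1
 G  0  1  1  1  1  1  1  1  1  1  1  1  1
 C  0  1  2  2  2  2  2  2  2  2  2  2  2
 G  0  1  2  2  2  2  2  2  2  2  2  2  2
 C  0  1  2  2  2  2  2  2  3  3  3  3  3
 A  0  1  2  2  3  3  3  3  3  4  4  4  4
 G  0  1  2  2  3  3  3  3  3  4  4  4  4
 A  0  1  2  2  3  3  3  3  3  4  4  5  5
dp[8][12] = 5. One LCS (by backtracking along matches): GCCAA.

5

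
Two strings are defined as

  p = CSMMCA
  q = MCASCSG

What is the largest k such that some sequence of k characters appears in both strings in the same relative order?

One common subsequence of length 3: C (p #1, q #2); then S (p #2, q #4); then C (p #5, q #5), and the DP table's final entry dp[6][7] is also 3, so no common subsequence is longer.

3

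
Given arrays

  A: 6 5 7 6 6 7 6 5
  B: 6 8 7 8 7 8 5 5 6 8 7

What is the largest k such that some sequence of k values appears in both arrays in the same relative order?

4

One common subsequence of length 4: 6 (A #1, B #1), 5 (A #2, B #8), 6 (A #4, B #9), 7 (A #6, B #11). Since dp[8][11] = 4, nothing longer is possible.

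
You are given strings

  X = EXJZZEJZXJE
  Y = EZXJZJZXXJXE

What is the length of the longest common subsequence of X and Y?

9

Taking E at X[1]=Y[1], X at X[2]=Y[3], J at X[3]=Y[4], Z at X[5]=Y[5], J at X[7]=Y[6], Z at X[8]=Y[7], X at X[9]=Y[9], J at X[10]=Y[10], E at X[11]=Y[12] gives a common subsequence of length 9, and the DP table's final entry dp[11][12] is also 9, so no common subsequence is longer.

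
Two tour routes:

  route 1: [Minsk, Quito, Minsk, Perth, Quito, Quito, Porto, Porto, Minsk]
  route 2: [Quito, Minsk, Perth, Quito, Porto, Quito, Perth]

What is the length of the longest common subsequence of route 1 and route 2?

5

One common subsequence of length 5: Quito at route 1[2]=route 2[1], Minsk at route 1[3]=route 2[2], Perth at route 1[4]=route 2[3], Quito at route 1[5]=route 2[4], Quito at route 1[6]=route 2[6]. Since dp[9][7] = 5, nothing longer is possible.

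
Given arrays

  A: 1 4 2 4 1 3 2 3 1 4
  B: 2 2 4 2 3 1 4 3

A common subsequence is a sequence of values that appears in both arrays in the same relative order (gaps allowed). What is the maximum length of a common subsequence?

6

Let dp[i][j] be the LCS length of the first i values of A and the first j values of B. dp[i][j] = dp[i-1][j-1]+1 when the i-th and j-th values match, else max(dp[i-1][j], dp[i][j-1]).
    ·  2  2  4  2  3  1  4  3
 ·  0  0  0  0  0  0  0  0  0
 1  0  0  0  0  0  0  1  1  1
 4  0  0  0  1  1  1  1  2  2
 2  0  1  1  1  2  2  2  2  2
 4  0  1  1  2  2  2  2  3  3
 1  0  1  1  2  2  2  3  3  3
 3  0  1  1  2  2  3  3  3  4
 2  0  1  2  2  3  3  3  3  4
 3  0  1  2  2  3  4  4  4  4
 1  0  1  2  2  3  4  5  5  5
 4  0  1  2  3  3  4  5  6  6
dp[10][8] = 6. One LCS (by backtracking along matches): 2, 4, 2, 3, 1, 4.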